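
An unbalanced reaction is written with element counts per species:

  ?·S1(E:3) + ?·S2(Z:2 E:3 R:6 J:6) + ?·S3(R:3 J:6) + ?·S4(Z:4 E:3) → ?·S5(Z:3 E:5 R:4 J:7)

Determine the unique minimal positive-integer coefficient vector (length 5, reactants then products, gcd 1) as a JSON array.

Coefficients: [5, 1, 6, 4, 6]

Z: 5·0+1·2+6·0+4·4 = 18 | 6·3 = 18
E: 5·3+1·3+6·0+4·3 = 30 | 6·5 = 30
R: 5·0+1·6+6·3+4·0 = 24 | 6·4 = 24
J: 5·0+1·6+6·6+4·0 = 42 | 6·7 = 42
gcd(5,1,6,4,6) = 1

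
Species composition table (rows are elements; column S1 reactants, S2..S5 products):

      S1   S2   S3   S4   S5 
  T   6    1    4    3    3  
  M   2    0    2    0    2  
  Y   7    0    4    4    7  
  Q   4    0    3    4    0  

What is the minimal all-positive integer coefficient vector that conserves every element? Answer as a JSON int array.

Coefficients: [6, 5, 4, 3, 2]

T: 6·6 = 36 | 5·1+4·4+3·3+2·3 = 36
M: 6·2 = 12 | 5·0+4·2+3·0+2·2 = 12
Y: 6·7 = 42 | 5·0+4·4+3·4+2·7 = 42
Q: 6·4 = 24 | 5·0+4·3+3·4+2·0 = 24
gcd(6,5,4,3,2) = 1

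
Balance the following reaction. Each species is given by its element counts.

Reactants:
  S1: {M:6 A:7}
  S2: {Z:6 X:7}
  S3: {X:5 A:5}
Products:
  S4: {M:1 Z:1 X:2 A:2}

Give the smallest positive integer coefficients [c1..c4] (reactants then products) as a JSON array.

M: 1·6+1·0+1·0 = 6 | 6·1 = 6
Z: 1·0+1·6+1·0 = 6 | 6·1 = 6
X: 1·0+1·7+1·5 = 12 | 6·2 = 12
A: 1·7+1·0+1·5 = 12 | 6·2 = 12
gcd(1,1,1,6) = 1

Coefficients: [1, 1, 1, 6]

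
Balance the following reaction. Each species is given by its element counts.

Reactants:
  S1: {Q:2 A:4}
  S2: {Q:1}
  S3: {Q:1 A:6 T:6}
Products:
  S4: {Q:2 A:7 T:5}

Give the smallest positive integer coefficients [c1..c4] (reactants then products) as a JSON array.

Coefficients: [3, 1, 5, 6]

Q: 3·2+1·1+5·1 = 12 | 6·2 = 12
A: 3·4+1·0+5·6 = 42 | 6·7 = 42
T: 3·0+1·0+5·6 = 30 | 6·5 = 30
gcd(3,1,5,6) = 1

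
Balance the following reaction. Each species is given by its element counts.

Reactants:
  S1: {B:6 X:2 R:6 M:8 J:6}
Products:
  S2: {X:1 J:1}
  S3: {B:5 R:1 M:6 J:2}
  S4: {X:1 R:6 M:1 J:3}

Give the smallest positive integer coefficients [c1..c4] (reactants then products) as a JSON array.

B: 5·6 = 30 | 6·0+6·5+4·0 = 30
X: 5·2 = 10 | 6·1+6·0+4·1 = 10
R: 5·6 = 30 | 6·0+6·1+4·6 = 30
M: 5·8 = 40 | 6·0+6·6+4·1 = 40
J: 5·6 = 30 | 6·1+6·2+4·3 = 30
gcd(5,6,6,4) = 1

Coefficients: [5, 6, 6, 4]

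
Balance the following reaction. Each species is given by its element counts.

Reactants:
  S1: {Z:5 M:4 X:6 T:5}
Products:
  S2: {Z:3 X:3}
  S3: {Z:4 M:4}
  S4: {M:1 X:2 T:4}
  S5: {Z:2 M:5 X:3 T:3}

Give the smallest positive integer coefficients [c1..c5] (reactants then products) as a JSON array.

Z: 3·5 = 15 | 3·3+1·4+3·0+1·2 = 15
M: 3·4 = 12 | 3·0+1·4+3·1+1·5 = 12
X: 3·6 = 18 | 3·3+1·0+3·2+1·3 = 18
T: 3·5 = 15 | 3·0+1·0+3·4+1·3 = 15
gcd(3,3,1,3,1) = 1

Coefficients: [3, 3, 1, 3, 1]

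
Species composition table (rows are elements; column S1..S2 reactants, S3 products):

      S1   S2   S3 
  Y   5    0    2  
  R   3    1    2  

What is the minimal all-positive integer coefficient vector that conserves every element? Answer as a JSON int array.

Coefficients: [2, 4, 5]

Y: 2·5+4·0 = 10 | 5·2 = 10
R: 2·3+4·1 = 10 | 5·2 = 10
gcd(2,4,5) = 1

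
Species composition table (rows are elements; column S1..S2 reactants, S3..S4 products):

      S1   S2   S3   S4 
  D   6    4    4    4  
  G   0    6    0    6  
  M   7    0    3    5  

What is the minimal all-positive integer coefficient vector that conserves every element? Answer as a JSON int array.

Coefficients: [2, 1, 3, 1]

D: 2·6+1·4 = 16 | 3·4+1·4 = 16
G: 2·0+1·6 = 6 | 3·0+1·6 = 6
M: 2·7+1·0 = 14 | 3·3+1·5 = 14
gcd(2,1,3,1) = 1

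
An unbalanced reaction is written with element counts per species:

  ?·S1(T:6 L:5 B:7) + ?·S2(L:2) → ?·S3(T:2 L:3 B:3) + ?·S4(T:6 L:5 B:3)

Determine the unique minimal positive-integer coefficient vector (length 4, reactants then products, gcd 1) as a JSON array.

T: 3·6+4·0 = 18 | 6·2+1·6 = 18
L: 3·5+4·2 = 23 | 6·3+1·5 = 23
B: 3·7+4·0 = 21 | 6·3+1·3 = 21
gcd(3,4,6,1) = 1

Coefficients: [3, 4, 6, 1]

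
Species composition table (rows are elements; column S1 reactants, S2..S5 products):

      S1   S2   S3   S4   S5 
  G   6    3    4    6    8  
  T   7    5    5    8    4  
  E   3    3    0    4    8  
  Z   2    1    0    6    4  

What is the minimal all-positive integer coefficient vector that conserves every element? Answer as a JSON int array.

G: 6·6 = 36 | 2·3+4·4+1·6+1·8 = 36
T: 6·7 = 42 | 2·5+4·5+1·8+1·4 = 42
E: 6·3 = 18 | 2·3+4·0+1·4+1·8 = 18
Z: 6·2 = 12 | 2·1+4·0+1·6+1·4 = 12
gcd(6,2,4,1,1) = 1

Coefficients: [6, 2, 4, 1, 1]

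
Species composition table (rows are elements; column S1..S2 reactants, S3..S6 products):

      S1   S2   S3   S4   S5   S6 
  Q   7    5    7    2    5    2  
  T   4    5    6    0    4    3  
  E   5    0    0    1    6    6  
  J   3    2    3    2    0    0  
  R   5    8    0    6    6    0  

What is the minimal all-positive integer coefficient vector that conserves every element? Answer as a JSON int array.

Coefficients: [6, 3, 4, 6, 3, 1]

Q: 6·7+3·5 = 57 | 4·7+6·2+3·5+1·2 = 57
T: 6·4+3·5 = 39 | 4·6+6·0+3·4+1·3 = 39
E: 6·5+3·0 = 30 | 4·0+6·1+3·6+1·6 = 30
J: 6·3+3·2 = 24 | 4·3+6·2+3·0+1·0 = 24
R: 6·5+3·8 = 54 | 4·0+6·6+3·6+1·0 = 54
gcd(6,3,4,6,3,1) = 1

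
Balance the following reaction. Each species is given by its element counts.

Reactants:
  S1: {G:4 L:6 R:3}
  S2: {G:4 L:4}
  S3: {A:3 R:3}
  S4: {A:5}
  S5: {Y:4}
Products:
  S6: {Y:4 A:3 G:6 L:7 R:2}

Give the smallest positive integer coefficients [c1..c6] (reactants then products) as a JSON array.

Coefficients: [3, 6, 1, 3, 6, 6]

Y: 3·0+6·0+1·0+3·0+6·4 = 24 | 6·4 = 24
A: 3·0+6·0+1·3+3·5+6·0 = 18 | 6·3 = 18
G: 3·4+6·4+1·0+3·0+6·0 = 36 | 6·6 = 36
L: 3·6+6·4+1·0+3·0+6·0 = 42 | 6·7 = 42
R: 3·3+6·0+1·3+3·0+6·0 = 12 | 6·2 = 12
gcd(3,6,1,3,6,6) = 1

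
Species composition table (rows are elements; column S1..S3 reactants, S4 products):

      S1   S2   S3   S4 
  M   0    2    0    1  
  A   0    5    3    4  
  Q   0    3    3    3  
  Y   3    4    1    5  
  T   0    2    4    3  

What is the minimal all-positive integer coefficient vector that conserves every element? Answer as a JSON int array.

Coefficients: [5, 3, 3, 6]

M: 5·0+3·2+3·0 = 6 | 6·1 = 6
A: 5·0+3·5+3·3 = 24 | 6·4 = 24
Q: 5·0+3·3+3·3 = 18 | 6·3 = 18
Y: 5·3+3·4+3·1 = 30 | 6·5 = 30
T: 5·0+3·2+3·4 = 18 | 6·3 = 18
gcd(5,3,3,6) = 1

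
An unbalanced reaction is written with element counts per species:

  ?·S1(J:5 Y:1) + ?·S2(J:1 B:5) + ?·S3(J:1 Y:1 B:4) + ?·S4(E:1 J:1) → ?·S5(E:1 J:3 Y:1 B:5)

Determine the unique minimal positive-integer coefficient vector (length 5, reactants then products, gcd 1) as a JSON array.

Coefficients: [1, 2, 5, 6, 6]

E: 1·0+2·0+5·0+6·1 = 6 | 6·1 = 6
J: 1·5+2·1+5·1+6·1 = 18 | 6·3 = 18
Y: 1·1+2·0+5·1+6·0 = 6 | 6·1 = 6
B: 1·0+2·5+5·4+6·0 = 30 | 6·5 = 30
gcd(1,2,5,6,6) = 1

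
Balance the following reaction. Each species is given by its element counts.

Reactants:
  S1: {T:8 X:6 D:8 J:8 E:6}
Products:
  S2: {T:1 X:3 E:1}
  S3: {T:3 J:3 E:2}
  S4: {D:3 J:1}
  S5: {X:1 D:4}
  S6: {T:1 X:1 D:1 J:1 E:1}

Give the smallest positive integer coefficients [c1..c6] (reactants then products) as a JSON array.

Coefficients: [3, 5, 6, 5, 2, 1]

T: 3·8 = 24 | 5·1+6·3+5·0+2·0+1·1 = 24
X: 3·6 = 18 | 5·3+6·0+5·0+2·1+1·1 = 18
D: 3·8 = 24 | 5·0+6·0+5·3+2·4+1·1 = 24
J: 3·8 = 24 | 5·0+6·3+5·1+2·0+1·1 = 24
E: 3·6 = 18 | 5·1+6·2+5·0+2·0+1·1 = 18
gcd(3,5,6,5,2,1) = 1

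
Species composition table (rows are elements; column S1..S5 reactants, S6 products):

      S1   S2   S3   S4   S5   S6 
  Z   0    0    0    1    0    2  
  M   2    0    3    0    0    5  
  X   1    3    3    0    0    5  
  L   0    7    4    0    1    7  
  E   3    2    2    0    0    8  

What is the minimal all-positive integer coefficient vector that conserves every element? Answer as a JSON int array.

Z: 6·0+2·0+1·0+6·1+3·0 = 6 | 3·2 = 6
M: 6·2+2·0+1·3+6·0+3·0 = 15 | 3·5 = 15
X: 6·1+2·3+1·3+6·0+3·0 = 15 | 3·5 = 15
L: 6·0+2·7+1·4+6·0+3·1 = 21 | 3·7 = 21
E: 6·3+2·2+1·2+6·0+3·0 = 24 | 3·8 = 24
gcd(6,2,1,6,3,3) = 1

Coefficients: [6, 2, 1, 6, 3, 3]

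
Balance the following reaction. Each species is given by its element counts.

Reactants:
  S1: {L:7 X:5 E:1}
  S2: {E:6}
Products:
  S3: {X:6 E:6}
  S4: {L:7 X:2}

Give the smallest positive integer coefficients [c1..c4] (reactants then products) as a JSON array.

Coefficients: [6, 2, 3, 6]

L: 6·7+2·0 = 42 | 3·0+6·7 = 42
X: 6·5+2·0 = 30 | 3·6+6·2 = 30
E: 6·1+2·6 = 18 | 3·6+6·0 = 18
gcd(6,2,3,6) = 1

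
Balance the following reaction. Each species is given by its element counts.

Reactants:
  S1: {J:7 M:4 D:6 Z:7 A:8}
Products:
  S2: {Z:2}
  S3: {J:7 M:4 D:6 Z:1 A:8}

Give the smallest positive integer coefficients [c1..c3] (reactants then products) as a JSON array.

Coefficients: [1, 3, 1]

J: 1·7 = 7 | 3·0+1·7 = 7
M: 1·4 = 4 | 3·0+1·4 = 4
D: 1·6 = 6 | 3·0+1·6 = 6
Z: 1·7 = 7 | 3·2+1·1 = 7
A: 1·8 = 8 | 3·0+1·8 = 8
gcd(1,3,1) = 1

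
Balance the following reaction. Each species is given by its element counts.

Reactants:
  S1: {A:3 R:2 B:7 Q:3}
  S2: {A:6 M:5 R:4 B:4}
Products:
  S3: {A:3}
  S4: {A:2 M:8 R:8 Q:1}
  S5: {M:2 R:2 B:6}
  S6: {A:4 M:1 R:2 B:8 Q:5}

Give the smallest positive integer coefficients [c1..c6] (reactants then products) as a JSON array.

A: 2·3+3·6 = 24 | 6·3+1·2+3·0+1·4 = 24
M: 2·0+3·5 = 15 | 6·0+1·8+3·2+1·1 = 15
R: 2·2+3·4 = 16 | 6·0+1·8+3·2+1·2 = 16
B: 2·7+3·4 = 26 | 6·0+1·0+3·6+1·8 = 26
Q: 2·3+3·0 = 6 | 6·0+1·1+3·0+1·5 = 6
gcd(2,3,6,1,3,1) = 1

Coefficients: [2, 3, 6, 1, 3, 1]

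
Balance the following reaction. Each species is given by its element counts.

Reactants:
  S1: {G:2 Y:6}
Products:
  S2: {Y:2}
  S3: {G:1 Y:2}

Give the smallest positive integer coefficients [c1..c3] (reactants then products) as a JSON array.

Coefficients: [1, 1, 2]

G: 1·2 = 2 | 1·0+2·1 = 2
Y: 1·6 = 6 | 1·2+2·2 = 6
gcd(1,1,2) = 1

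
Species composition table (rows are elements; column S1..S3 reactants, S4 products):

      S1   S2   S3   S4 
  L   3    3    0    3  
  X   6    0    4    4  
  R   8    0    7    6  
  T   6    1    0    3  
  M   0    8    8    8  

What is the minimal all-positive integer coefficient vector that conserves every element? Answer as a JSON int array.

L: 2·3+3·3+2·0 = 15 | 5·3 = 15
X: 2·6+3·0+2·4 = 20 | 5·4 = 20
R: 2·8+3·0+2·7 = 30 | 5·6 = 30
T: 2·6+3·1+2·0 = 15 | 5·3 = 15
M: 2·0+3·8+2·8 = 40 | 5·8 = 40
gcd(2,3,2,5) = 1

Coefficients: [2, 3, 2, 5]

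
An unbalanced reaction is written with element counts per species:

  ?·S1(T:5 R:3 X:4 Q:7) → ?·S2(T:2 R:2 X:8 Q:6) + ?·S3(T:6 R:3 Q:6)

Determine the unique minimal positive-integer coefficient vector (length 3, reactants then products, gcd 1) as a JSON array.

T: 6·5 = 30 | 3·2+4·6 = 30
R: 6·3 = 18 | 3·2+4·3 = 18
X: 6·4 = 24 | 3·8+4·0 = 24
Q: 6·7 = 42 | 3·6+4·6 = 42
gcd(6,3,4) = 1

Coefficients: [6, 3, 4]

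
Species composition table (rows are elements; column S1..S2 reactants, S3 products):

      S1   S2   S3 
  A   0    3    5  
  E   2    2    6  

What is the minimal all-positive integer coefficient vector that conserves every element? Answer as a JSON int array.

Coefficients: [4, 5, 3]

A: 4·0+5·3 = 15 | 3·5 = 15
E: 4·2+5·2 = 18 | 3·6 = 18
gcd(4,5,3) = 1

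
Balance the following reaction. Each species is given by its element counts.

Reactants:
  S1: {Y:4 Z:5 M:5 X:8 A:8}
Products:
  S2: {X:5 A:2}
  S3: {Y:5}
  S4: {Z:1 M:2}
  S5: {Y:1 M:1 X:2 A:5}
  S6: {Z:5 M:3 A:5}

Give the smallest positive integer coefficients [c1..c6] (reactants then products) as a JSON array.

Coefficients: [4, 6, 3, 5, 1, 3]

Y: 4·4 = 16 | 6·0+3·5+5·0+1·1+3·0 = 16
Z: 4·5 = 20 | 6·0+3·0+5·1+1·0+3·5 = 20
M: 4·5 = 20 | 6·0+3·0+5·2+1·1+3·3 = 20
X: 4·8 = 32 | 6·5+3·0+5·0+1·2+3·0 = 32
A: 4·8 = 32 | 6·2+3·0+5·0+1·5+3·5 = 32
gcd(4,6,3,5,1,3) = 1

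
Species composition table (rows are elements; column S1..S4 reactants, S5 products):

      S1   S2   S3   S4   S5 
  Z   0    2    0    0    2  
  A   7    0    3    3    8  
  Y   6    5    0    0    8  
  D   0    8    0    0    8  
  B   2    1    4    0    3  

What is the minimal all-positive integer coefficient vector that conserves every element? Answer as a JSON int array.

Coefficients: [2, 4, 1, 5, 4]

Z: 2·0+4·2+1·0+5·0 = 8 | 4·2 = 8
A: 2·7+4·0+1·3+5·3 = 32 | 4·8 = 32
Y: 2·6+4·5+1·0+5·0 = 32 | 4·8 = 32
D: 2·0+4·8+1·0+5·0 = 32 | 4·8 = 32
B: 2·2+4·1+1·4+5·0 = 12 | 4·3 = 12
gcd(2,4,1,5,4) = 1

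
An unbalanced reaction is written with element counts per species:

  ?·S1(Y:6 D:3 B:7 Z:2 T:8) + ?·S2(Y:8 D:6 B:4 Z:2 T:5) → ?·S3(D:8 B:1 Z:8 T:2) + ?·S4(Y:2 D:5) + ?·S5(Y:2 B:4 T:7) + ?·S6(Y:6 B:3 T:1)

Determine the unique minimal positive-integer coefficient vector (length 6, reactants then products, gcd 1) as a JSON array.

Coefficients: [2, 2, 1, 2, 3, 3]

Y: 2·6+2·8 = 28 | 1·0+2·2+3·2+3·6 = 28
D: 2·3+2·6 = 18 | 1·8+2·5+3·0+3·0 = 18
B: 2·7+2·4 = 22 | 1·1+2·0+3·4+3·3 = 22
Z: 2·2+2·2 = 8 | 1·8+2·0+3·0+3·0 = 8
T: 2·8+2·5 = 26 | 1·2+2·0+3·7+3·1 = 26
gcd(2,2,1,2,3,3) = 1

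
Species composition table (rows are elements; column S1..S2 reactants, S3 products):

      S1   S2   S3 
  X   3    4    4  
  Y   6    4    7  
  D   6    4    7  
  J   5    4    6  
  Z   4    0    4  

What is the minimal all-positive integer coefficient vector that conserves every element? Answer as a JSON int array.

Coefficients: [4, 1, 4]

X: 4·3+1·4 = 16 | 4·4 = 16
Y: 4·6+1·4 = 28 | 4·7 = 28
D: 4·6+1·4 = 28 | 4·7 = 28
J: 4·5+1·4 = 24 | 4·6 = 24
Z: 4·4+1·0 = 16 | 4·4 = 16
gcd(4,1,4) = 1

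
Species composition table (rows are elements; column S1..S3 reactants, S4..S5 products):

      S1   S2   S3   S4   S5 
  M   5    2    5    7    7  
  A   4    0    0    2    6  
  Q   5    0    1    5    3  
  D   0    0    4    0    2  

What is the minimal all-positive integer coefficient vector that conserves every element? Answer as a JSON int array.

Coefficients: [5, 6, 1, 4, 2]

M: 5·5+6·2+1·5 = 42 | 4·7+2·7 = 42
A: 5·4+6·0+1·0 = 20 | 4·2+2·6 = 20
Q: 5·5+6·0+1·1 = 26 | 4·5+2·3 = 26
D: 5·0+6·0+1·4 = 4 | 4·0+2·2 = 4
gcd(5,6,1,4,2) = 1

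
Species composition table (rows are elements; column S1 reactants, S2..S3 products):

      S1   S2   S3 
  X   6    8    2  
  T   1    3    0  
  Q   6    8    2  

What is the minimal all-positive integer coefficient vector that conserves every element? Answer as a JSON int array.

Coefficients: [3, 1, 5]

X: 3·6 = 18 | 1·8+5·2 = 18
T: 3·1 = 3 | 1·3+5·0 = 3
Q: 3·6 = 18 | 1·8+5·2 = 18
gcd(3,1,5) = 1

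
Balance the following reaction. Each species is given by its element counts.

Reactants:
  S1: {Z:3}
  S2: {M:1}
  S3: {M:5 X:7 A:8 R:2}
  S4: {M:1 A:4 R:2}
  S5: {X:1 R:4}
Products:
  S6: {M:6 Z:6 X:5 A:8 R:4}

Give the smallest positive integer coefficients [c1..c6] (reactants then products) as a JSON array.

M: 6·0+6·1+2·5+2·1+1·0 = 18 | 3·6 = 18
Z: 6·3+6·0+2·0+2·0+1·0 = 18 | 3·6 = 18
X: 6·0+6·0+2·7+2·0+1·1 = 15 | 3·5 = 15
A: 6·0+6·0+2·8+2·4+1·0 = 24 | 3·8 = 24
R: 6·0+6·0+2·2+2·2+1·4 = 12 | 3·4 = 12
gcd(6,6,2,2,1,3) = 1

Coefficients: [6, 6, 2, 2, 1, 3]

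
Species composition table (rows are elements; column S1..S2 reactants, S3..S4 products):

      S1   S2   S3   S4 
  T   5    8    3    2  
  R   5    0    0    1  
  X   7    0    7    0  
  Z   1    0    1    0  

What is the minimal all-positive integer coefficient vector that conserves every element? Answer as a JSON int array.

T: 1·5+1·8 = 13 | 1·3+5·2 = 13
R: 1·5+1·0 = 5 | 1·0+5·1 = 5
X: 1·7+1·0 = 7 | 1·7+5·0 = 7
Z: 1·1+1·0 = 1 | 1·1+5·0 = 1
gcd(1,1,1,5) = 1

Coefficients: [1, 1, 1, 5]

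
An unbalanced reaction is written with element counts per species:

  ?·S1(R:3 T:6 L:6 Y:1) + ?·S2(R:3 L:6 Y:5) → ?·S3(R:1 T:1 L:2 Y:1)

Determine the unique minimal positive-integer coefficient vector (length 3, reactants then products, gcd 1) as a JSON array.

R: 1·3+1·3 = 6 | 6·1 = 6
T: 1·6+1·0 = 6 | 6·1 = 6
L: 1·6+1·6 = 12 | 6·2 = 12
Y: 1·1+1·5 = 6 | 6·1 = 6
gcd(1,1,6) = 1

Coefficients: [1, 1, 6]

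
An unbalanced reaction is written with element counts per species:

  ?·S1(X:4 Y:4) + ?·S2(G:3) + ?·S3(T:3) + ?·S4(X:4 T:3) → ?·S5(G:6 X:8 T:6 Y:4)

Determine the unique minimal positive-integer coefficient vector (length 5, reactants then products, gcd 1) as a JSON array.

G: 1·0+2·3+1·0+1·0 = 6 | 1·6 = 6
X: 1·4+2·0+1·0+1·4 = 8 | 1·8 = 8
T: 1·0+2·0+1·3+1·3 = 6 | 1·6 = 6
Y: 1·4+2·0+1·0+1·0 = 4 | 1·4 = 4
gcd(1,2,1,1,1) = 1

Coefficients: [1, 2, 1, 1, 1]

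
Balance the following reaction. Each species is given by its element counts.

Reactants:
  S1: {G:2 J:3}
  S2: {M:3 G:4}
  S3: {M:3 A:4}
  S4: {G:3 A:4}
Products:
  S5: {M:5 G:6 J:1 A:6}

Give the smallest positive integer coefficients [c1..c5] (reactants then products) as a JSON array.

Coefficients: [2, 5, 5, 4, 6]

M: 2·0+5·3+5·3+4·0 = 30 | 6·5 = 30
G: 2·2+5·4+5·0+4·3 = 36 | 6·6 = 36
J: 2·3+5·0+5·0+4·0 = 6 | 6·1 = 6
A: 2·0+5·0+5·4+4·4 = 36 | 6·6 = 36
gcd(2,5,5,4,6) = 1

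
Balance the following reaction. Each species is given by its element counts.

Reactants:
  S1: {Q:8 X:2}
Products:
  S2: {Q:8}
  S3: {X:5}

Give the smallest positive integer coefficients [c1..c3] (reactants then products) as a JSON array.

Q: 5·8 = 40 | 5·8+2·0 = 40
X: 5·2 = 10 | 5·0+2·5 = 10
gcd(5,5,2) = 1

Coefficients: [5, 5, 2]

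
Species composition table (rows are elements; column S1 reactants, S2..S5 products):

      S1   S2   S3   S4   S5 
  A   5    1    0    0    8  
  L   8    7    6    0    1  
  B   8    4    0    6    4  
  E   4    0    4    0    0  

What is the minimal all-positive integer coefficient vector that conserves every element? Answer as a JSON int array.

Coefficients: [5, 1, 5, 4, 3]

A: 5·5 = 25 | 1·1+5·0+4·0+3·8 = 25
L: 5·8 = 40 | 1·7+5·6+4·0+3·1 = 40
B: 5·8 = 40 | 1·4+5·0+4·6+3·4 = 40
E: 5·4 = 20 | 1·0+5·4+4·0+3·0 = 20
gcd(5,1,5,4,3) = 1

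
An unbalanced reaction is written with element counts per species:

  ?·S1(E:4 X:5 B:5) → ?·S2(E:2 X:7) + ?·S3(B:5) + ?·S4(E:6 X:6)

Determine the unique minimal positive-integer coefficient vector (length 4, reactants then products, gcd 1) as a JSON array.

E: 5·4 = 20 | 1·2+5·0+3·6 = 20
X: 5·5 = 25 | 1·7+5·0+3·6 = 25
B: 5·5 = 25 | 1·0+5·5+3·0 = 25
gcd(5,1,5,3) = 1

Coefficients: [5, 1, 5, 3]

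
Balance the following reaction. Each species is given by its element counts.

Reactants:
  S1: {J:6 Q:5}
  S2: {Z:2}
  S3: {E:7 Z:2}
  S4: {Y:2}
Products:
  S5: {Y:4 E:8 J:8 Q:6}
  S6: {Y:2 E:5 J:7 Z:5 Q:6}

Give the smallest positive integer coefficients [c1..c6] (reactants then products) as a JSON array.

Y: 6·0+6·0+4·0+6·2 = 12 | 1·4+4·2 = 12
E: 6·0+6·0+4·7+6·0 = 28 | 1·8+4·5 = 28
J: 6·6+6·0+4·0+6·0 = 36 | 1·8+4·7 = 36
Z: 6·0+6·2+4·2+6·0 = 20 | 1·0+4·5 = 20
Q: 6·5+6·0+4·0+6·0 = 30 | 1·6+4·6 = 30
gcd(6,6,4,6,1,4) = 1

Coefficients: [6, 6, 4, 6, 1, 4]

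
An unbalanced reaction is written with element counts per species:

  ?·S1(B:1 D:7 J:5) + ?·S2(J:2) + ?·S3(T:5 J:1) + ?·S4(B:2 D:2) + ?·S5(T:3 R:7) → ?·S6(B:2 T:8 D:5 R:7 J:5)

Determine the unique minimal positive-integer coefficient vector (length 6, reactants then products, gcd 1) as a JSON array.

Coefficients: [2, 3, 4, 3, 4, 4]

B: 2·1+3·0+4·0+3·2+4·0 = 8 | 4·2 = 8
T: 2·0+3·0+4·5+3·0+4·3 = 32 | 4·8 = 32
D: 2·7+3·0+4·0+3·2+4·0 = 20 | 4·5 = 20
R: 2·0+3·0+4·0+3·0+4·7 = 28 | 4·7 = 28
J: 2·5+3·2+4·1+3·0+4·0 = 20 | 4·5 = 20
gcd(2,3,4,3,4,4) = 1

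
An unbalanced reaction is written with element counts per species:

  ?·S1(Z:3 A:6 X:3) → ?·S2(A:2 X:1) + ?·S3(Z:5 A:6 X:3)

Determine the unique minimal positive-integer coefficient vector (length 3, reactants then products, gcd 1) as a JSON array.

Coefficients: [5, 6, 3]

Z: 5·3 = 15 | 6·0+3·5 = 15
A: 5·6 = 30 | 6·2+3·6 = 30
X: 5·3 = 15 | 6·1+3·3 = 15
gcd(5,6,3) = 1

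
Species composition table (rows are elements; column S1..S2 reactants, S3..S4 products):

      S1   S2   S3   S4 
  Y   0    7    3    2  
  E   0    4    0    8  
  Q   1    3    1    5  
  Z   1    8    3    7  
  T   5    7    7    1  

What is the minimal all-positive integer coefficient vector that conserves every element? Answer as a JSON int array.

Coefficients: [3, 2, 4, 1]

Y: 3·0+2·7 = 14 | 4·3+1·2 = 14
E: 3·0+2·4 = 8 | 4·0+1·8 = 8
Q: 3·1+2·3 = 9 | 4·1+1·5 = 9
Z: 3·1+2·8 = 19 | 4·3+1·7 = 19
T: 3·5+2·7 = 29 | 4·7+1·1 = 29
gcd(3,2,4,1) = 1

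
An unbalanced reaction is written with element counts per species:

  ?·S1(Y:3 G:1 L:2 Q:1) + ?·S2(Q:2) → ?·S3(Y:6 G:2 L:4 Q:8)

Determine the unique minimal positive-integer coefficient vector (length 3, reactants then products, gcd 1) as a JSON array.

Coefficients: [2, 3, 1]

Y: 2·3+3·0 = 6 | 1·6 = 6
G: 2·1+3·0 = 2 | 1·2 = 2
L: 2·2+3·0 = 4 | 1·4 = 4
Q: 2·1+3·2 = 8 | 1·8 = 8
gcd(2,3,1) = 1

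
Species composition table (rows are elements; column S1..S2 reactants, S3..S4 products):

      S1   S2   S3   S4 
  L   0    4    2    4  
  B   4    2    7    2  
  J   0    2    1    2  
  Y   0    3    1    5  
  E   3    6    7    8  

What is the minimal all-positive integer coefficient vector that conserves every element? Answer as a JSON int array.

Coefficients: [6, 3, 4, 1]

L: 6·0+3·4 = 12 | 4·2+1·4 = 12
B: 6·4+3·2 = 30 | 4·7+1·2 = 30
J: 6·0+3·2 = 6 | 4·1+1·2 = 6
Y: 6·0+3·3 = 9 | 4·1+1·5 = 9
E: 6·3+3·6 = 36 | 4·7+1·8 = 36
gcd(6,3,4,1) = 1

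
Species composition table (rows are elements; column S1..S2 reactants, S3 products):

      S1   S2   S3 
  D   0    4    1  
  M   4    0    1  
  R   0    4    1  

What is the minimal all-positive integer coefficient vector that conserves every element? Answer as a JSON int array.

D: 1·0+1·4 = 4 | 4·1 = 4
M: 1·4+1·0 = 4 | 4·1 = 4
R: 1·0+1·4 = 4 | 4·1 = 4
gcd(1,1,4) = 1

Coefficients: [1, 1, 4]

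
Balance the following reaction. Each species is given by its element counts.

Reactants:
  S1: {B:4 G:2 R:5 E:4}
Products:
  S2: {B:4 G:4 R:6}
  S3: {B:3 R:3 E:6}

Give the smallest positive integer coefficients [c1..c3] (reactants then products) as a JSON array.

Coefficients: [6, 3, 4]

B: 6·4 = 24 | 3·4+4·3 = 24
G: 6·2 = 12 | 3·4+4·0 = 12
R: 6·5 = 30 | 3·6+4·3 = 30
E: 6·4 = 24 | 3·0+4·6 = 24
gcd(6,3,4) = 1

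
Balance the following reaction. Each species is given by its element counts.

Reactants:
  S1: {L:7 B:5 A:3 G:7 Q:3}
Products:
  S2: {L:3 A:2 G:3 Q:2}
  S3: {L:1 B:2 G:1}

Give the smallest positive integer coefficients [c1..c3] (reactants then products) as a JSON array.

L: 2·7 = 14 | 3·3+5·1 = 14
B: 2·5 = 10 | 3·0+5·2 = 10
A: 2·3 = 6 | 3·2+5·0 = 6
G: 2·7 = 14 | 3·3+5·1 = 14
Q: 2·3 = 6 | 3·2+5·0 = 6
gcd(2,3,5) = 1

Coefficients: [2, 3, 5]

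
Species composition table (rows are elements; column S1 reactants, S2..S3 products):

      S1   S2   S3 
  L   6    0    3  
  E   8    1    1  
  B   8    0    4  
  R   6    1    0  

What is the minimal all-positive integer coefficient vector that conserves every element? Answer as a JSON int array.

L: 1·6 = 6 | 6·0+2·3 = 6
E: 1·8 = 8 | 6·1+2·1 = 8
B: 1·8 = 8 | 6·0+2·4 = 8
R: 1·6 = 6 | 6·1+2·0 = 6
gcd(1,6,2) = 1

Coefficients: [1, 6, 2]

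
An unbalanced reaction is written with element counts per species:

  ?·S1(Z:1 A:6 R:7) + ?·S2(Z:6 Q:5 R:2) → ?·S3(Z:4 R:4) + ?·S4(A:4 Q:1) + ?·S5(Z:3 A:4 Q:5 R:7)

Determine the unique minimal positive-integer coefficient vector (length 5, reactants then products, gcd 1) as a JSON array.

Coefficients: [6, 5, 6, 5, 4]

Z: 6·1+5·6 = 36 | 6·4+5·0+4·3 = 36
A: 6·6+5·0 = 36 | 6·0+5·4+4·4 = 36
Q: 6·0+5·5 = 25 | 6·0+5·1+4·5 = 25
R: 6·7+5·2 = 52 | 6·4+5·0+4·7 = 52
gcd(6,5,6,5,4) = 1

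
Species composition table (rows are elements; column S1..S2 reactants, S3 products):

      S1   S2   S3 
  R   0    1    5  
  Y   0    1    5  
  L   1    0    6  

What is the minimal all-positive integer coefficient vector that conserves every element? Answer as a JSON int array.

R: 6·0+5·1 = 5 | 1·5 = 5
Y: 6·0+5·1 = 5 | 1·5 = 5
L: 6·1+5·0 = 6 | 1·6 = 6
gcd(6,5,1) = 1

Coefficients: [6, 5, 1]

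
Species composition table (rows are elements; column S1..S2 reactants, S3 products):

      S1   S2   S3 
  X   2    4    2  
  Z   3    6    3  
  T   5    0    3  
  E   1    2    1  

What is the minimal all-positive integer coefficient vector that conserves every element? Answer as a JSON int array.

X: 3·2+1·4 = 10 | 5·2 = 10
Z: 3·3+1·6 = 15 | 5·3 = 15
T: 3·5+1·0 = 15 | 5·3 = 15
E: 3·1+1·2 = 5 | 5·1 = 5
gcd(3,1,5) = 1

Coefficients: [3, 1, 5]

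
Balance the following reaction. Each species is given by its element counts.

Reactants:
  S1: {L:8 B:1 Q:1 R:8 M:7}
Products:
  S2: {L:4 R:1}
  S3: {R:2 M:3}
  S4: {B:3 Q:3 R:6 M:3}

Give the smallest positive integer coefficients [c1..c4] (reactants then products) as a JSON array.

Coefficients: [3, 6, 6, 1]

L: 3·8 = 24 | 6·4+6·0+1·0 = 24
B: 3·1 = 3 | 6·0+6·0+1·3 = 3
Q: 3·1 = 3 | 6·0+6·0+1·3 = 3
R: 3·8 = 24 | 6·1+6·2+1·6 = 24
M: 3·7 = 21 | 6·0+6·3+1·3 = 21
gcd(3,6,6,1) = 1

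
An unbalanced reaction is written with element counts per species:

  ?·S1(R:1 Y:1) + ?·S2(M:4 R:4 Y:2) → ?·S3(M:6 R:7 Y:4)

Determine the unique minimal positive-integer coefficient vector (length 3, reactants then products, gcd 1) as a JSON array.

M: 2·0+3·4 = 12 | 2·6 = 12
R: 2·1+3·4 = 14 | 2·7 = 14
Y: 2·1+3·2 = 8 | 2·4 = 8
gcd(2,3,2) = 1

Coefficients: [2, 3, 2]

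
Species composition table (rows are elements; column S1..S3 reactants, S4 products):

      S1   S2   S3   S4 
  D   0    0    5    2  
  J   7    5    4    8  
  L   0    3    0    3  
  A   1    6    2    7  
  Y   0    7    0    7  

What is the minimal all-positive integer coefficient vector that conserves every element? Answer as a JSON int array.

Coefficients: [1, 5, 2, 5]

D: 1·0+5·0+2·5 = 10 | 5·2 = 10
J: 1·7+5·5+2·4 = 40 | 5·8 = 40
L: 1·0+5·3+2·0 = 15 | 5·3 = 15
A: 1·1+5·6+2·2 = 35 | 5·7 = 35
Y: 1·0+5·7+2·0 = 35 | 5·7 = 35
gcd(1,5,2,5) = 1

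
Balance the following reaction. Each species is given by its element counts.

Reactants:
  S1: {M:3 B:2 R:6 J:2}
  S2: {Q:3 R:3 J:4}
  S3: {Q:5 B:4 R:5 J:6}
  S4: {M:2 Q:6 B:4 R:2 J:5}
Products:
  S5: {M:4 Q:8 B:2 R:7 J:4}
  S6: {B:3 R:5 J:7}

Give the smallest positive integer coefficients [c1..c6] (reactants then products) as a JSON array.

M: 4·3+5·0+1·0+2·2 = 16 | 4·4+4·0 = 16
Q: 4·0+5·3+1·5+2·6 = 32 | 4·8+4·0 = 32
B: 4·2+5·0+1·4+2·4 = 20 | 4·2+4·3 = 20
R: 4·6+5·3+1·5+2·2 = 48 | 4·7+4·5 = 48
J: 4·2+5·4+1·6+2·5 = 44 | 4·4+4·7 = 44
gcd(4,5,1,2,4,4) = 1

Coefficients: [4, 5, 1, 2, 4, 4]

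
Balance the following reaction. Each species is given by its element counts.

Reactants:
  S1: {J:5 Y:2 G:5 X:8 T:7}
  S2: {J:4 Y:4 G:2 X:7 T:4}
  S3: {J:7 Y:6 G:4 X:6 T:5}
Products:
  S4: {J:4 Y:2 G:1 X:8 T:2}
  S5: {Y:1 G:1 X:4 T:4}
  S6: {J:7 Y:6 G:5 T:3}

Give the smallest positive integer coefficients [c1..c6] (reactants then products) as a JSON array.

J: 2·5+6·4+1·7 = 41 | 5·4+6·0+3·7 = 41
Y: 2·2+6·4+1·6 = 34 | 5·2+6·1+3·6 = 34
G: 2·5+6·2+1·4 = 26 | 5·1+6·1+3·5 = 26
X: 2·8+6·7+1·6 = 64 | 5·8+6·4+3·0 = 64
T: 2·7+6·4+1·5 = 43 | 5·2+6·4+3·3 = 43
gcd(2,6,1,5,6,3) = 1

Coefficients: [2, 6, 1, 5, 6, 3]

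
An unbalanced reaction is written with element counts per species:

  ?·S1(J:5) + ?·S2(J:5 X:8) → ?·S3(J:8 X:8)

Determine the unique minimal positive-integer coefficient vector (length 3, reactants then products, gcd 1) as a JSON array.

Coefficients: [3, 5, 5]

J: 3·5+5·5 = 40 | 5·8 = 40
X: 3·0+5·8 = 40 | 5·8 = 40
gcd(3,5,5) = 1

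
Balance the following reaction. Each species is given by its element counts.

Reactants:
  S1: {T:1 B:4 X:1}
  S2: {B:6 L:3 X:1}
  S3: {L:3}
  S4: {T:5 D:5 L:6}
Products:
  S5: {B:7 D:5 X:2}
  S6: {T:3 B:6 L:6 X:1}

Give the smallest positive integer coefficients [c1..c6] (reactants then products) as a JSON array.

T: 5·1+4·0+2·0+2·5 = 15 | 2·0+5·3 = 15
B: 5·4+4·6+2·0+2·0 = 44 | 2·7+5·6 = 44
D: 5·0+4·0+2·0+2·5 = 10 | 2·5+5·0 = 10
L: 5·0+4·3+2·3+2·6 = 30 | 2·0+5·6 = 30
X: 5·1+4·1+2·0+2·0 = 9 | 2·2+5·1 = 9
gcd(5,4,2,2,2,5) = 1

Coefficients: [5, 4, 2, 2, 2, 5]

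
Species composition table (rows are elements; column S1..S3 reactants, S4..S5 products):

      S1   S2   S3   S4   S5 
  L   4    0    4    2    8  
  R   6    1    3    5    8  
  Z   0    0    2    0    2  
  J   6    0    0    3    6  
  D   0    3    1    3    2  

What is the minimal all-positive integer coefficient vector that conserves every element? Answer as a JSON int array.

L: 5·4+5·0+3·4 = 32 | 4·2+3·8 = 32
R: 5·6+5·1+3·3 = 44 | 4·5+3·8 = 44
Z: 5·0+5·0+3·2 = 6 | 4·0+3·2 = 6
J: 5·6+5·0+3·0 = 30 | 4·3+3·6 = 30
D: 5·0+5·3+3·1 = 18 | 4·3+3·2 = 18
gcd(5,5,3,4,3) = 1

Coefficients: [5, 5, 3, 4, 3]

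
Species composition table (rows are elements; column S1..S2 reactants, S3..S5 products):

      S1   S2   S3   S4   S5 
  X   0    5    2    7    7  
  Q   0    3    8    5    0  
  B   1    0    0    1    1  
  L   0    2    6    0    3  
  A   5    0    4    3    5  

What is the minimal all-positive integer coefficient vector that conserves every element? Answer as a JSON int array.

Coefficients: [4, 6, 1, 2, 2]

X: 4·0+6·5 = 30 | 1·2+2·7+2·7 = 30
Q: 4·0+6·3 = 18 | 1·8+2·5+2·0 = 18
B: 4·1+6·0 = 4 | 1·0+2·1+2·1 = 4
L: 4·0+6·2 = 12 | 1·6+2·0+2·3 = 12
A: 4·5+6·0 = 20 | 1·4+2·3+2·5 = 20
gcd(4,6,1,2,2) = 1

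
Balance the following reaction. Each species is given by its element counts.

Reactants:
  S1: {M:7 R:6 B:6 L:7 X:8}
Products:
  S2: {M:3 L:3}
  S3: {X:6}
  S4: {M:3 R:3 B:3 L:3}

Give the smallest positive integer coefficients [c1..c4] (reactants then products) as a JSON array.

Coefficients: [3, 1, 4, 6]

M: 3·7 = 21 | 1·3+4·0+6·3 = 21
R: 3·6 = 18 | 1·0+4·0+6·3 = 18
B: 3·6 = 18 | 1·0+4·0+6·3 = 18
L: 3·7 = 21 | 1·3+4·0+6·3 = 21
X: 3·8 = 24 | 1·0+4·6+6·0 = 24
gcd(3,1,4,6) = 1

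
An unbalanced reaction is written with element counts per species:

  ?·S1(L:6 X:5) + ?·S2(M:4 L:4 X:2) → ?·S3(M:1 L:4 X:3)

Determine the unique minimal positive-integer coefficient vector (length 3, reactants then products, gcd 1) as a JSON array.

Coefficients: [2, 1, 4]

M: 2·0+1·4 = 4 | 4·1 = 4
L: 2·6+1·4 = 16 | 4·4 = 16
X: 2·5+1·2 = 12 | 4·3 = 12
gcd(2,1,4) = 1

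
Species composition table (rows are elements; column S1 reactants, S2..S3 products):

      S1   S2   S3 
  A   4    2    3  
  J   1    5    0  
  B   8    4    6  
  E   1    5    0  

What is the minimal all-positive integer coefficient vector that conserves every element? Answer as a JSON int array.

Coefficients: [5, 1, 6]

A: 5·4 = 20 | 1·2+6·3 = 20
J: 5·1 = 5 | 1·5+6·0 = 5
B: 5·8 = 40 | 1·4+6·6 = 40
E: 5·1 = 5 | 1·5+6·0 = 5
gcd(5,1,6) = 1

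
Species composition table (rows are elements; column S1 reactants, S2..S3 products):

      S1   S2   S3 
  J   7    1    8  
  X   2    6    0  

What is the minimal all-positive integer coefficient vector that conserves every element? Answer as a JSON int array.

J: 6·7 = 42 | 2·1+5·8 = 42
X: 6·2 = 12 | 2·6+5·0 = 12
gcd(6,2,5) = 1

Coefficients: [6, 2, 5]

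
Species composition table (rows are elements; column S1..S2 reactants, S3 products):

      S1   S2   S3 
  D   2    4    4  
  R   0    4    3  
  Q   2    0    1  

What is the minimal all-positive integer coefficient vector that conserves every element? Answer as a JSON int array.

Coefficients: [2, 3, 4]

D: 2·2+3·4 = 16 | 4·4 = 16
R: 2·0+3·4 = 12 | 4·3 = 12
Q: 2·2+3·0 = 4 | 4·1 = 4
gcd(2,3,4) = 1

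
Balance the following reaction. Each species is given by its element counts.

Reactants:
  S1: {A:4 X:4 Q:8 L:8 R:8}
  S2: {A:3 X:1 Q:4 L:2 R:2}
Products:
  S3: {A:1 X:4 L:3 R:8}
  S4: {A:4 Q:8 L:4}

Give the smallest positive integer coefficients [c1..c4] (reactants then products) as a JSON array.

Coefficients: [3, 4, 4, 5]

A: 3·4+4·3 = 24 | 4·1+5·4 = 24
X: 3·4+4·1 = 16 | 4·4+5·0 = 16
Q: 3·8+4·4 = 40 | 4·0+5·8 = 40
L: 3·8+4·2 = 32 | 4·3+5·4 = 32
R: 3·8+4·2 = 32 | 4·8+5·0 = 32
gcd(3,4,4,5) = 1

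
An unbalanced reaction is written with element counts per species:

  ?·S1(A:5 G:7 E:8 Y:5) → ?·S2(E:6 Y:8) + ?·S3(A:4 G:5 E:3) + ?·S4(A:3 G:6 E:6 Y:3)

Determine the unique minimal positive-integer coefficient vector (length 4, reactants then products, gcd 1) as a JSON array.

A: 6·5 = 30 | 3·0+6·4+2·3 = 30
G: 6·7 = 42 | 3·0+6·5+2·6 = 42
E: 6·8 = 48 | 3·6+6·3+2·6 = 48
Y: 6·5 = 30 | 3·8+6·0+2·3 = 30
gcd(6,3,6,2) = 1

Coefficients: [6, 3, 6, 2]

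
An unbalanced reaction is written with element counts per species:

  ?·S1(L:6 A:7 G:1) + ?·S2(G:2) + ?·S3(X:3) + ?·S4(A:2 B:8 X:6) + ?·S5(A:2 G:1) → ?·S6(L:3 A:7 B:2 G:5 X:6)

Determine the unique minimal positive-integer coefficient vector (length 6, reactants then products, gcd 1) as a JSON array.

L: 2·6+6·0+6·0+1·0+6·0 = 12 | 4·3 = 12
A: 2·7+6·0+6·0+1·2+6·2 = 28 | 4·7 = 28
B: 2·0+6·0+6·0+1·8+6·0 = 8 | 4·2 = 8
G: 2·1+6·2+6·0+1·0+6·1 = 20 | 4·5 = 20
X: 2·0+6·0+6·3+1·6+6·0 = 24 | 4·6 = 24
gcd(2,6,6,1,6,4) = 1

Coefficients: [2, 6, 6, 1, 6, 4]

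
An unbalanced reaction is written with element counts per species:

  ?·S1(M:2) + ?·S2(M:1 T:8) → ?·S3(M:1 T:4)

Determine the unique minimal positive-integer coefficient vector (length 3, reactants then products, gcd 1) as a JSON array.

M: 1·2+2·1 = 4 | 4·1 = 4
T: 1·0+2·8 = 16 | 4·4 = 16
gcd(1,2,4) = 1

Coefficients: [1, 2, 4]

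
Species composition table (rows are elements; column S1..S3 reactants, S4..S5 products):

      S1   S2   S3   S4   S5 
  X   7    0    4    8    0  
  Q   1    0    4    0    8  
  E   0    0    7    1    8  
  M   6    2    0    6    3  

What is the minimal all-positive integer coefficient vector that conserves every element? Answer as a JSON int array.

X: 4·7+6·0+3·4 = 40 | 5·8+2·0 = 40
Q: 4·1+6·0+3·4 = 16 | 5·0+2·8 = 16
E: 4·0+6·0+3·7 = 21 | 5·1+2·8 = 21
M: 4·6+6·2+3·0 = 36 | 5·6+2·3 = 36
gcd(4,6,3,5,2) = 1

Coefficients: [4, 6, 3, 5, 2]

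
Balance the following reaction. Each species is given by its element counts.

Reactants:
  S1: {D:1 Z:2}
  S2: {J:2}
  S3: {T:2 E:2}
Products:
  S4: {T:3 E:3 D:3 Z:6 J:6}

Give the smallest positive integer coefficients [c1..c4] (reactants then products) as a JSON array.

T: 6·0+6·0+3·2 = 6 | 2·3 = 6
E: 6·0+6·0+3·2 = 6 | 2·3 = 6
D: 6·1+6·0+3·0 = 6 | 2·3 = 6
Z: 6·2+6·0+3·0 = 12 | 2·6 = 12
J: 6·0+6·2+3·0 = 12 | 2·6 = 12
gcd(6,6,3,2) = 1

Coefficients: [6, 6, 3, 2]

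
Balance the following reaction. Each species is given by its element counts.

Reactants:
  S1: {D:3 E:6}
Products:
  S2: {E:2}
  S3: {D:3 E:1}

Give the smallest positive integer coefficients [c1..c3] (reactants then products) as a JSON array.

Coefficients: [2, 5, 2]

D: 2·3 = 6 | 5·0+2·3 = 6
E: 2·6 = 12 | 5·2+2·1 = 12
gcd(2,5,2) = 1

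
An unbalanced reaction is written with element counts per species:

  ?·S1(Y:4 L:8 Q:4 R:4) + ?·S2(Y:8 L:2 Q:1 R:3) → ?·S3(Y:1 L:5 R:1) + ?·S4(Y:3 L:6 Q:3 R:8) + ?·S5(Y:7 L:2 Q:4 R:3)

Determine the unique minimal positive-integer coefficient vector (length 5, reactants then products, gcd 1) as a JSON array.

Y: 5·4+3·8 = 44 | 6·1+1·3+5·7 = 44
L: 5·8+3·2 = 46 | 6·5+1·6+5·2 = 46
Q: 5·4+3·1 = 23 | 6·0+1·3+5·4 = 23
R: 5·4+3·3 = 29 | 6·1+1·8+5·3 = 29
gcd(5,3,6,1,5) = 1

Coefficients: [5, 3, 6, 1, 5]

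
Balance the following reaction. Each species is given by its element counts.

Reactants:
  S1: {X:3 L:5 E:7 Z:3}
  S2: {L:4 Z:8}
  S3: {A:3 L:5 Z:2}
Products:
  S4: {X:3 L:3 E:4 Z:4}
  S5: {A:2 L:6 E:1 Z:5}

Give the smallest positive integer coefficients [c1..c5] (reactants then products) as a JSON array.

Coefficients: [2, 3, 4, 2, 6]

X: 2·3+3·0+4·0 = 6 | 2·3+6·0 = 6
A: 2·0+3·0+4·3 = 12 | 2·0+6·2 = 12
L: 2·5+3·4+4·5 = 42 | 2·3+6·6 = 42
E: 2·7+3·0+4·0 = 14 | 2·4+6·1 = 14
Z: 2·3+3·8+4·2 = 38 | 2·4+6·5 = 38
gcd(2,3,4,2,6) = 1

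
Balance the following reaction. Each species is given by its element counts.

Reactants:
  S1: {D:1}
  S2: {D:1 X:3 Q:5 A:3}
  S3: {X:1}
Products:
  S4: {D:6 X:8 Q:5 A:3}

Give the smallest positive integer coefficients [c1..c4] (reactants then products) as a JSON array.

D: 5·1+1·1+5·0 = 6 | 1·6 = 6
X: 5·0+1·3+5·1 = 8 | 1·8 = 8
Q: 5·0+1·5+5·0 = 5 | 1·5 = 5
A: 5·0+1·3+5·0 = 3 | 1·3 = 3
gcd(5,1,5,1) = 1

Coefficients: [5, 1, 5, 1]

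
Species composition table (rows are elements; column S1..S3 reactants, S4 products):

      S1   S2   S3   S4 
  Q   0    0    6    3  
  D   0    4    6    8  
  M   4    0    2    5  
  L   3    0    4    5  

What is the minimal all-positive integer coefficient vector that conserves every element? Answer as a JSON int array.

Q: 4·0+5·0+2·6 = 12 | 4·3 = 12
D: 4·0+5·4+2·6 = 32 | 4·8 = 32
M: 4·4+5·0+2·2 = 20 | 4·5 = 20
L: 4·3+5·0+2·4 = 20 | 4·5 = 20
gcd(4,5,2,4) = 1

Coefficients: [4, 5, 2, 4]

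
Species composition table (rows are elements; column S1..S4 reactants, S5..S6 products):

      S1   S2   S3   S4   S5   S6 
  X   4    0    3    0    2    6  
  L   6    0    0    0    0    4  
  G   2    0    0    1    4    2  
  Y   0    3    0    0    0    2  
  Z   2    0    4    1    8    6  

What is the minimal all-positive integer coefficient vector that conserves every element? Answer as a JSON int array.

X: 2·4+2·0+4·3+6·0 = 20 | 1·2+3·6 = 20
L: 2·6+2·0+4·0+6·0 = 12 | 1·0+3·4 = 12
G: 2·2+2·0+4·0+6·1 = 10 | 1·4+3·2 = 10
Y: 2·0+2·3+4·0+6·0 = 6 | 1·0+3·2 = 6
Z: 2·2+2·0+4·4+6·1 = 26 | 1·8+3·6 = 26
gcd(2,2,4,6,1,3) = 1

Coefficients: [2, 2, 4, 6, 1, 3]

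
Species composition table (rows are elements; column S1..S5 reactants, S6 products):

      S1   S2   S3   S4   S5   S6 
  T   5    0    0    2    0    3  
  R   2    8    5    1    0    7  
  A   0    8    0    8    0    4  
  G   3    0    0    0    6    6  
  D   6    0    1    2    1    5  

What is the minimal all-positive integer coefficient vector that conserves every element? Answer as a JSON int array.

Coefficients: [2, 1, 3, 1, 3, 4]

T: 2·5+1·0+3·0+1·2+3·0 = 12 | 4·3 = 12
R: 2·2+1·8+3·5+1·1+3·0 = 28 | 4·7 = 28
A: 2·0+1·8+3·0+1·8+3·0 = 16 | 4·4 = 16
G: 2·3+1·0+3·0+1·0+3·6 = 24 | 4·6 = 24
D: 2·6+1·0+3·1+1·2+3·1 = 20 | 4·5 = 20
gcd(2,1,3,1,3,4) = 1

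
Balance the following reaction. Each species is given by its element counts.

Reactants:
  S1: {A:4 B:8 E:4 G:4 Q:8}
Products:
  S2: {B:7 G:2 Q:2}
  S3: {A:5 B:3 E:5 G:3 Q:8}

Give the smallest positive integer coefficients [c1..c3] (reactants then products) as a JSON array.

Coefficients: [5, 4, 4]

A: 5·4 = 20 | 4·0+4·5 = 20
B: 5·8 = 40 | 4·7+4·3 = 40
E: 5·4 = 20 | 4·0+4·5 = 20
G: 5·4 = 20 | 4·2+4·3 = 20
Q: 5·8 = 40 | 4·2+4·8 = 40
gcd(5,4,4) = 1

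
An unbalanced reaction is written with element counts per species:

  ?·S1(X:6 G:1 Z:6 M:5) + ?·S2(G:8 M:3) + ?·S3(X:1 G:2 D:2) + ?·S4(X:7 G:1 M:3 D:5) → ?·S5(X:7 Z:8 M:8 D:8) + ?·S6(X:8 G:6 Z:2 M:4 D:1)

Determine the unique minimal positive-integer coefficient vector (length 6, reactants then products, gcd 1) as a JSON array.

X: 6·6+2·0+5·1+4·7 = 69 | 3·7+6·8 = 69
G: 6·1+2·8+5·2+4·1 = 36 | 3·0+6·6 = 36
Z: 6·6+2·0+5·0+4·0 = 36 | 3·8+6·2 = 36
M: 6·5+2·3+5·0+4·3 = 48 | 3·8+6·4 = 48
D: 6·0+2·0+5·2+4·5 = 30 | 3·8+6·1 = 30
gcd(6,2,5,4,3,6) = 1

Coefficients: [6, 2, 5, 4, 3, 6]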